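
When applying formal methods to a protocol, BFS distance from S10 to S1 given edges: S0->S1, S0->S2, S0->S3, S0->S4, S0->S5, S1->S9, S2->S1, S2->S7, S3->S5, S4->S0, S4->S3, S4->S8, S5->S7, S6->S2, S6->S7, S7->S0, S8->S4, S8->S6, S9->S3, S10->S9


BFS layer-by-layer from S10:
  dist 0: {S10}
  dist 1: {S9}
  dist 2: {S3}
  dist 3: {S5}
  dist 4: {S7}
  dist 5: {S0}
  dist 6: {S1, S2, S4}
  -> S1 reached at distance 6
Shortest path length = 6

6


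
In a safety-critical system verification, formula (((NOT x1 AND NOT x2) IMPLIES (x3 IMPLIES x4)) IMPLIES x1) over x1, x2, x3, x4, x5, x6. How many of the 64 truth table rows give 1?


Formula: (((NOT x1 AND NOT x2) IMPLIES (x3 IMPLIES x4)) IMPLIES x1) over 6 vars (64 rows)
Evaluate each row (x1, x2, x3, x4, x5, x6 as bits, MSB first):
  row 0 [000000]: (((NOT 0 AND NOT 0) IMPLIES (0 IMPLIES 0)) IMPLIES 0) -> 0
  row 1 [000001]: (((NOT 0 AND NOT 0) IMPLIES (0 IMPLIES 0)) IMPLIES 0) -> 0
  row 2 [000010]: (((NOT 0 AND NOT 0) IMPLIES (0 IMPLIES 0)) IMPLIES 0) -> 0
  row 3 [000011]: (((NOT 0 AND NOT 0) IMPLIES (0 IMPLIES 0)) IMPLIES 0) -> 0
  row 4 [000100]: (((NOT 0 AND NOT 0) IMPLIES (0 IMPLIES 1)) IMPLIES 0) -> 0
  (every remaining row is evaluated the same way; all 64 results are listed next)
Full result column, 8 rows per line (x1,x2,x3 fixed per line; x4,x5,x6 runs 000..111 left to right):
  rows 0-7 [x1,x2,x3=000]: 00000000  (ones: 0)
  rows 8-15 [x1,x2,x3=001]: 11110000  (ones: 4)
  rows 16-23 [x1,x2,x3=010]: 00000000  (ones: 0)
  rows 24-31 [x1,x2,x3=011]: 00000000  (ones: 0)
  rows 32-39 [x1,x2,x3=100]: 11111111  (ones: 8)
  rows 40-47 [x1,x2,x3=101]: 11111111  (ones: 8)
  rows 48-55 [x1,x2,x3=110]: 11111111  (ones: 8)
  rows 56-63 [x1,x2,x3=111]: 11111111  (ones: 8)
Count of 1-rows = 0+4+0+0+8+8+8+8 = 36

36


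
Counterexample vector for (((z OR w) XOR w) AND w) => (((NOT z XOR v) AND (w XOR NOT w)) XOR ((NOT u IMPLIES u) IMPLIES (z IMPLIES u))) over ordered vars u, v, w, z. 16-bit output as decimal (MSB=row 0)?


F1 = (((z OR w) XOR w) AND w)
F2 = (((NOT z XOR v) AND (w XOR NOT w)) XOR ((NOT u IMPLIES u) IMPLIES (z IMPLIES u)))
Counterexample to F1=>F2 is where F1=1 and F2=0.
Evaluate each row (bits = u,v,w,z, MSB first):
  row 0 [0000]: F1=0 F2=0 -> F1&~F2 -> 0
  row 1 [0001]: F1=0 F2=1 -> F1&~F2 -> 0
  row 2 [0010]: F1=0 F2=0 -> F1&~F2 -> 0
  row 3 [0011]: F1=0 F2=1 -> F1&~F2 -> 0
  row 4 [0100]: F1=0 F2=1 -> F1&~F2 -> 0
  row 5 [0101]: F1=0 F2=0 -> F1&~F2 -> 0
  row 6 [0110]: F1=0 F2=1 -> F1&~F2 -> 0
  row 7 [0111]: F1=0 F2=0 -> F1&~F2 -> 0
  row 8 [1000]: F1=0 F2=0 -> F1&~F2 -> 0
  row 9 [1001]: F1=0 F2=1 -> F1&~F2 -> 0
  row 10 [1010]: F1=0 F2=0 -> F1&~F2 -> 0
  row 11 [1011]: F1=0 F2=1 -> F1&~F2 -> 0
  row 12 [1100]: F1=0 F2=1 -> F1&~F2 -> 0
  row 13 [1101]: F1=0 F2=0 -> F1&~F2 -> 0
  row 14 [1110]: F1=0 F2=1 -> F1&~F2 -> 0
  row 15 [1111]: F1=0 F2=0 -> F1&~F2 -> 0
Full result column, 4 rows per line (u,v fixed per line; w,z runs 00..11 left to right):
  rows 0-3 [u,v=00]: 0000  = hex 0
  rows 4-7 [u,v=01]: 0000  = hex 0
  rows 8-11 [u,v=10]: 0000  = hex 0
  rows 12-15 [u,v=11]: 0000  = hex 0
Counterexample vector (row 0 .. row 15) = 0000000000000000
Output column grouped in 4s = 0000 0000 0000 0000 = 0x0000
Convert to decimal digit by digit (value = value*16 + digit):
  0 -> 0
  0*16 + 0 = 0
  0*16 + 0 = 0
  0*16 + 0 = 0
Decimal = 0

0


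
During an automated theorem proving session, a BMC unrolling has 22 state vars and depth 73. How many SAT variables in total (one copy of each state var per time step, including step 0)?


BMC unrolls to depth k, creating one copy of each state var for steps 0..k.
Step count = 73 + 1 = 74 (steps 0 through 73)
Vars per step = 22
Total = 22 * 74 = 1628

1628


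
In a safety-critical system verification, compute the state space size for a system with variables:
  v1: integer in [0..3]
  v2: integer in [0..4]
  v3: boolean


State space = product of domain sizes of all variables.
Domain sizes:
  v1 (integer in [0..3]): 4
  v2 (integer in [0..4]): 5
  v3 (boolean): 2
Product = 4 * 5 * 2 = 40

40


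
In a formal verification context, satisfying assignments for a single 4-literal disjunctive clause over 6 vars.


Step 1: Total=2^6=64
Step 2: Unsat when all 4 false: 2^2=4
Step 3: Sat=64-4=60

60


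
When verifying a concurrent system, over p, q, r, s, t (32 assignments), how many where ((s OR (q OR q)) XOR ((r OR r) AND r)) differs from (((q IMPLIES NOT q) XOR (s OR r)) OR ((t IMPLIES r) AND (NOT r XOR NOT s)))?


F1 = ((s OR (q OR q)) XOR ((r OR r) AND r))
F2 = (((q IMPLIES NOT q) XOR (s OR r)) OR ((t IMPLIES r) AND (NOT r XOR NOT s)))
Evaluate both on each of 32 rows (bits = p,q,r,s,t):
  row 0 [00000]: F1=0 F2=1 (differ) -> 1
  row 1 [00001]: F1=0 F2=1 (differ) -> 1
  row 2 [00010]: F1=1 F2=1 -> 0
  row 3 [00011]: F1=1 F2=0 (differ) -> 1
  row 4 [00100]: F1=1 F2=1 -> 0
  row 5 [00101]: F1=1 F2=1 -> 0
  row 6 [00110]: F1=0 F2=0 -> 0
  row 7 [00111]: F1=0 F2=0 -> 0
  row 8 [01000]: F1=1 F2=0 (differ) -> 1
  row 9 [01001]: F1=1 F2=0 (differ) -> 1
  row 10 [01010]: F1=1 F2=1 -> 0
  row 11 [01011]: F1=1 F2=1 -> 0
  row 12 [01100]: F1=0 F2=1 (differ) -> 1
  row 13 [01101]: F1=0 F2=1 (differ) -> 1
  row 14 [01110]: F1=0 F2=1 (differ) -> 1
  row 15 [01111]: F1=0 F2=1 (differ) -> 1
  row 16 [10000]: F1=0 F2=1 (differ) -> 1
  row 17 [10001]: F1=0 F2=1 (differ) -> 1
  row 18 [10010]: F1=1 F2=1 -> 0
  row 19 [10011]: F1=1 F2=0 (differ) -> 1
  row 20 [10100]: F1=1 F2=1 -> 0
  row 21 [10101]: F1=1 F2=1 -> 0
  row 22 [10110]: F1=0 F2=0 -> 0
  row 23 [10111]: F1=0 F2=0 -> 0
  row 24 [11000]: F1=1 F2=0 (differ) -> 1
  row 25 [11001]: F1=1 F2=0 (differ) -> 1
  row 26 [11010]: F1=1 F2=1 -> 0
  row 27 [11011]: F1=1 F2=1 -> 0
  row 28 [11100]: F1=0 F2=1 (differ) -> 1
  row 29 [11101]: F1=0 F2=1 (differ) -> 1
  row 30 [11110]: F1=0 F2=1 (differ) -> 1
  row 31 [11111]: F1=0 F2=1 (differ) -> 1
Full result column, 8 rows per line (p,q fixed per line; r,s,t runs 000..111 left to right):
  rows 0-7 [p,q=00]: 11010000  (ones: 3)
  rows 8-15 [p,q=01]: 11001111  (ones: 6)
  rows 16-23 [p,q=10]: 11010000  (ones: 3)
  rows 24-31 [p,q=11]: 11001111  (ones: 6)
Disagreements = 3+6+3+6 = 18

18


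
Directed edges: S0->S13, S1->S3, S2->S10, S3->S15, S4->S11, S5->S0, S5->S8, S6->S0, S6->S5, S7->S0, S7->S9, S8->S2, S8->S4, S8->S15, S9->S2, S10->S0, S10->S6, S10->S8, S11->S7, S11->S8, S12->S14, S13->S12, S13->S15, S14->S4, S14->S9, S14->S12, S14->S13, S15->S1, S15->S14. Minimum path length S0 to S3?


BFS layer-by-layer from S0:
  dist 0: {S0}
  dist 1: {S13}
  dist 2: {S12, S15}
  dist 3: {S1, S14}
  dist 4: {S3, S4, S9}
  -> S3 reached at distance 4
Shortest path length = 4

4


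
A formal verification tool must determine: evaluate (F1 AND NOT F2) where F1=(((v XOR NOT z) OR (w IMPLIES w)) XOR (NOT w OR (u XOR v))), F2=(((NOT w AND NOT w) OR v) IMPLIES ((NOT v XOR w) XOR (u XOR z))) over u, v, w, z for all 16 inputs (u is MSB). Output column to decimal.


F1 = (((v XOR NOT z) OR (w IMPLIES w)) XOR (NOT w OR (u XOR v)))
F2 = (((NOT w AND NOT w) OR v) IMPLIES ((NOT v XOR w) XOR (u XOR z)))
Counterexample to F1=>F2 is where F1=1 and F2=0.
Evaluate each row (bits = u,v,w,z, MSB first):
  row 0 [0000]: F1=0 F2=1 -> F1&~F2 -> 0
  row 1 [0001]: F1=0 F2=0 -> F1&~F2 -> 0
  row 2 [0010]: F1=1 F2=1 -> F1&~F2 -> 0
  row 3 [0011]: F1=1 F2=1 -> F1&~F2 -> 0
  row 4 [0100]: F1=0 F2=0 -> F1&~F2 -> 0
  row 5 [0101]: F1=0 F2=1 -> F1&~F2 -> 0
  row 6 [0110]: F1=0 F2=1 -> F1&~F2 -> 0
  row 7 [0111]: F1=0 F2=0 -> F1&~F2 -> 0
  row 8 [1000]: F1=0 F2=0 -> F1&~F2 -> 0
  row 9 [1001]: F1=0 F2=1 -> F1&~F2 -> 0
  row 10 [1010]: F1=0 F2=1 -> F1&~F2 -> 0
  row 11 [1011]: F1=0 F2=1 -> F1&~F2 -> 0
  row 12 [1100]: F1=0 F2=1 -> F1&~F2 -> 0
  row 13 [1101]: F1=0 F2=0 -> F1&~F2 -> 0
  row 14 [1110]: F1=1 F2=0 -> F1&~F2 -> 1
  row 15 [1111]: F1=1 F2=1 -> F1&~F2 -> 0
Full result column, 4 rows per line (u,v fixed per line; w,z runs 00..11 left to right):
  rows 0-3 [u,v=00]: 0000  = hex 0
  rows 4-7 [u,v=01]: 0000  = hex 0
  rows 8-11 [u,v=10]: 0000  = hex 0
  rows 12-15 [u,v=11]: 0010  = hex 2
Counterexample vector (row 0 .. row 15) = 0000000000000010
Output column grouped in 4s = 0000 0000 0000 0010 = 0x0002
Convert to decimal digit by digit (value = value*16 + digit):
  0 -> 0
  0*16 + 0 = 0
  0*16 + 0 = 0
  0*16 + 2 = 2
Decimal = 2

2


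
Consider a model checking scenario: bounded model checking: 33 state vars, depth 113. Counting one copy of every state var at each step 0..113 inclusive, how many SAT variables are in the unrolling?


BMC unrolls to depth k, creating one copy of each state var for steps 0..k.
Step count = 113 + 1 = 114 (steps 0 through 113)
Vars per step = 33
Total = 33 * 114 = 3762

3762


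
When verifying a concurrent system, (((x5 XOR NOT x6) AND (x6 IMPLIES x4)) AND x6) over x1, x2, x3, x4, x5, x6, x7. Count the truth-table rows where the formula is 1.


Formula: (((x5 XOR NOT x6) AND (x6 IMPLIES x4)) AND x6) over 7 vars (128 rows)
Evaluate each row (x1, x2, x3, x4, x5, x6, x7 as bits, MSB first):
  row 0 [0000000]: (((0 XOR NOT 0) AND (0 IMPLIES 0)) AND 0) -> 0
  row 1 [0000001]: (((0 XOR NOT 0) AND (0 IMPLIES 0)) AND 0) -> 0
  row 2 [0000010]: (((0 XOR NOT 1) AND (1 IMPLIES 0)) AND 1) -> 0
  row 3 [0000011]: (((0 XOR NOT 1) AND (1 IMPLIES 0)) AND 1) -> 0
  row 4 [0000100]: (((1 XOR NOT 0) AND (0 IMPLIES 0)) AND 0) -> 0
  (every remaining row is evaluated the same way; all 128 results are listed next)
Full result column, 8 rows per line (x1,x2,x3,x4 fixed per line; x5,x6,x7 runs 000..111 left to right):
  rows 0-7 [x1,x2,x3,x4=0000]: 00000000  (ones: 0)
  rows 8-15 [x1,x2,x3,x4=0001]: 00000011  (ones: 2)
  rows 16-23 [x1,x2,x3,x4=0010]: 00000000  (ones: 0)
  rows 24-31 [x1,x2,x3,x4=0011]: 00000011  (ones: 2)
  rows 32-39 [x1,x2,x3,x4=0100]: 00000000  (ones: 0)
  rows 40-47 [x1,x2,x3,x4=0101]: 00000011  (ones: 2)
  rows 48-55 [x1,x2,x3,x4=0110]: 00000000  (ones: 0)
  rows 56-63 [x1,x2,x3,x4=0111]: 00000011  (ones: 2)
  rows 64-71 [x1,x2,x3,x4=1000]: 00000000  (ones: 0)
  rows 72-79 [x1,x2,x3,x4=1001]: 00000011  (ones: 2)
  rows 80-87 [x1,x2,x3,x4=1010]: 00000000  (ones: 0)
  rows 88-95 [x1,x2,x3,x4=1011]: 00000011  (ones: 2)
  rows 96-103 [x1,x2,x3,x4=1100]: 00000000  (ones: 0)
  rows 104-111 [x1,x2,x3,x4=1101]: 00000011  (ones: 2)
  rows 112-119 [x1,x2,x3,x4=1110]: 00000000  (ones: 0)
  rows 120-127 [x1,x2,x3,x4=1111]: 00000011  (ones: 2)
Count of 1-rows = 0+2+0+2+0+2+0+2+0+2+0+2+0+2+0+2 = 16

16


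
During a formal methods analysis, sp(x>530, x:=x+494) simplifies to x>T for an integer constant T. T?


Formula: sp(P, x:=E) = exists old_x. (x = E[old_x/x]) AND P[old_x/x] (old_x is the value of x before the assignment; eliminate old_x by solving x = E[old_x/x] for old_x)
Step 1: Precondition P: x>530, i.e. old_x > 530
Step 2: Assignment gives x = old_x + 494, so old_x = x - 494
Step 3: Substitute into P: x - 494 > 530
Step 4: Simplify: x > 530+494 = 1024

1024


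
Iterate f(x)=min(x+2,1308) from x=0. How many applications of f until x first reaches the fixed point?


Step 1: x=0, cap=1308, increment=2
Step 2: x grows by 2 each step until capped at 1308; fixed point is x=1308
Step 3: iterations = ceil(1308/2) = 654

654


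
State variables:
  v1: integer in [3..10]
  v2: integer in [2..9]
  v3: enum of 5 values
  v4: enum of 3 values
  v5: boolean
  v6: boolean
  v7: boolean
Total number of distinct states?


State space = product of domain sizes of all variables.
Domain sizes:
  v1 (integer in [3..10]): 8
  v2 (integer in [2..9]): 8
  v3 (enum of 5 values): 5
  v4 (enum of 3 values): 3
  v5 (boolean): 2
  v6 (boolean): 2
  v7 (boolean): 2
Product = 8 * 8 * 5 * 3 * 2 * 2 * 2 = 7680

7680


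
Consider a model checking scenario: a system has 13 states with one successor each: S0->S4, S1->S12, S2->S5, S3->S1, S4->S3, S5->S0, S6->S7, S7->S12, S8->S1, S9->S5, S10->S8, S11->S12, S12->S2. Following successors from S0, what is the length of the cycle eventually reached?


Trace from S0 until a state repeats:
  S0 -> S4 -> S3 -> S1 -> S12 -> S2 -> S5 -> S0
S0 first seen at step 0, revisited at step 7.
Cycle length = 7 - 0 = 7

7


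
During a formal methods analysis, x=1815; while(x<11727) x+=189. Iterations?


Step 1: x goes from 1815 toward 11727 by 189; the body runs while x<11727, so iterations = ceil((bound-start)/step)
Step 2: Distance=9912
Step 3: ceil(9912/189)=53

53


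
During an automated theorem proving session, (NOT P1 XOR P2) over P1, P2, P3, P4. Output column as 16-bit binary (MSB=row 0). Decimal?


Formula: (NOT P1 XOR P2) over P1, P2, P3, P4 (16 rows)
Evaluate each row (bits = P1,P2,P3,P4, MSB first):
  row 0 [0000]: (NOT 0 XOR 0) -> 1
  row 1 [0001]: (NOT 0 XOR 0) -> 1
  row 2 [0010]: (NOT 0 XOR 0) -> 1
  row 3 [0011]: (NOT 0 XOR 0) -> 1
  row 4 [0100]: (NOT 0 XOR 1) -> 0
  row 5 [0101]: (NOT 0 XOR 1) -> 0
  row 6 [0110]: (NOT 0 XOR 1) -> 0
  row 7 [0111]: (NOT 0 XOR 1) -> 0
  row 8 [1000]: (NOT 1 XOR 0) -> 0
  row 9 [1001]: (NOT 1 XOR 0) -> 0
  row 10 [1010]: (NOT 1 XOR 0) -> 0
  row 11 [1011]: (NOT 1 XOR 0) -> 0
  row 12 [1100]: (NOT 1 XOR 1) -> 1
  row 13 [1101]: (NOT 1 XOR 1) -> 1
  row 14 [1110]: (NOT 1 XOR 1) -> 1
  row 15 [1111]: (NOT 1 XOR 1) -> 1
Full result column, 4 rows per line (P1,P2 fixed per line; P3,P4 runs 00..11 left to right):
  rows 0-3 [P1,P2=00]: 1111  = hex F
  rows 4-7 [P1,P2=01]: 0000  = hex 0
  rows 8-11 [P1,P2=10]: 0000  = hex 0
  rows 12-15 [P1,P2=11]: 1111  = hex F
Output column (row 0 .. row 15) = 1111000000001111
Output column grouped in 4s = 1111 0000 0000 1111 = 0xF00F
Convert to decimal digit by digit (value = value*16 + digit):
  F -> 15
  15*16 + 0 = 240
  240*16 + 0 = 3840
  3840*16 + 15 (F) = 61455
Decimal = 61455

61455


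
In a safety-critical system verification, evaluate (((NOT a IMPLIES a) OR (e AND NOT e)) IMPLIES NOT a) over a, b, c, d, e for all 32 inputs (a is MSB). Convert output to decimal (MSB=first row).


Formula: (((NOT a IMPLIES a) OR (e AND NOT e)) IMPLIES NOT a) over a, b, c, d, e (32 rows)
Evaluate each row (bits = a,b,c,d,e, MSB first):
  row 0 [00000]: (((NOT 0 IMPLIES 0) OR (0 AND NOT 0)) IMPLIES NOT 0) -> 1
  row 1 [00001]: (((NOT 0 IMPLIES 0) OR (1 AND NOT 1)) IMPLIES NOT 0) -> 1
  row 2 [00010]: (((NOT 0 IMPLIES 0) OR (0 AND NOT 0)) IMPLIES NOT 0) -> 1
  row 3 [00011]: (((NOT 0 IMPLIES 0) OR (1 AND NOT 1)) IMPLIES NOT 0) -> 1
  row 4 [00100]: (((NOT 0 IMPLIES 0) OR (0 AND NOT 0)) IMPLIES NOT 0) -> 1
  row 5 [00101]: (((NOT 0 IMPLIES 0) OR (1 AND NOT 1)) IMPLIES NOT 0) -> 1
  row 6 [00110]: (((NOT 0 IMPLIES 0) OR (0 AND NOT 0)) IMPLIES NOT 0) -> 1
  row 7 [00111]: (((NOT 0 IMPLIES 0) OR (1 AND NOT 1)) IMPLIES NOT 0) -> 1
  row 8 [01000]: (((NOT 0 IMPLIES 0) OR (0 AND NOT 0)) IMPLIES NOT 0) -> 1
  row 9 [01001]: (((NOT 0 IMPLIES 0) OR (1 AND NOT 1)) IMPLIES NOT 0) -> 1
  row 10 [01010]: (((NOT 0 IMPLIES 0) OR (0 AND NOT 0)) IMPLIES NOT 0) -> 1
  row 11 [01011]: (((NOT 0 IMPLIES 0) OR (1 AND NOT 1)) IMPLIES NOT 0) -> 1
  row 12 [01100]: (((NOT 0 IMPLIES 0) OR (0 AND NOT 0)) IMPLIES NOT 0) -> 1
  row 13 [01101]: (((NOT 0 IMPLIES 0) OR (1 AND NOT 1)) IMPLIES NOT 0) -> 1
  row 14 [01110]: (((NOT 0 IMPLIES 0) OR (0 AND NOT 0)) IMPLIES NOT 0) -> 1
  row 15 [01111]: (((NOT 0 IMPLIES 0) OR (1 AND NOT 1)) IMPLIES NOT 0) -> 1
  row 16 [10000]: (((NOT 1 IMPLIES 1) OR (0 AND NOT 0)) IMPLIES NOT 1) -> 0
  row 17 [10001]: (((NOT 1 IMPLIES 1) OR (1 AND NOT 1)) IMPLIES NOT 1) -> 0
  row 18 [10010]: (((NOT 1 IMPLIES 1) OR (0 AND NOT 0)) IMPLIES NOT 1) -> 0
  row 19 [10011]: (((NOT 1 IMPLIES 1) OR (1 AND NOT 1)) IMPLIES NOT 1) -> 0
  row 20 [10100]: (((NOT 1 IMPLIES 1) OR (0 AND NOT 0)) IMPLIES NOT 1) -> 0
  row 21 [10101]: (((NOT 1 IMPLIES 1) OR (1 AND NOT 1)) IMPLIES NOT 1) -> 0
  row 22 [10110]: (((NOT 1 IMPLIES 1) OR (0 AND NOT 0)) IMPLIES NOT 1) -> 0
  row 23 [10111]: (((NOT 1 IMPLIES 1) OR (1 AND NOT 1)) IMPLIES NOT 1) -> 0
  row 24 [11000]: (((NOT 1 IMPLIES 1) OR (0 AND NOT 0)) IMPLIES NOT 1) -> 0
  row 25 [11001]: (((NOT 1 IMPLIES 1) OR (1 AND NOT 1)) IMPLIES NOT 1) -> 0
  row 26 [11010]: (((NOT 1 IMPLIES 1) OR (0 AND NOT 0)) IMPLIES NOT 1) -> 0
  row 27 [11011]: (((NOT 1 IMPLIES 1) OR (1 AND NOT 1)) IMPLIES NOT 1) -> 0
  row 28 [11100]: (((NOT 1 IMPLIES 1) OR (0 AND NOT 0)) IMPLIES NOT 1) -> 0
  row 29 [11101]: (((NOT 1 IMPLIES 1) OR (1 AND NOT 1)) IMPLIES NOT 1) -> 0
  row 30 [11110]: (((NOT 1 IMPLIES 1) OR (0 AND NOT 0)) IMPLIES NOT 1) -> 0
  row 31 [11111]: (((NOT 1 IMPLIES 1) OR (1 AND NOT 1)) IMPLIES NOT 1) -> 0
Full result column, 4 rows per line (a,b,c fixed per line; d,e runs 00..11 left to right):
  rows 0-3 [a,b,c=000]: 1111  = hex F
  rows 4-7 [a,b,c=001]: 1111  = hex F
  rows 8-11 [a,b,c=010]: 1111  = hex F
  rows 12-15 [a,b,c=011]: 1111  = hex F
  rows 16-19 [a,b,c=100]: 0000  = hex 0
  rows 20-23 [a,b,c=101]: 0000  = hex 0
  rows 24-27 [a,b,c=110]: 0000  = hex 0
  rows 28-31 [a,b,c=111]: 0000  = hex 0
Output column (row 0 .. row 31) = 11111111111111110000000000000000
Output column grouped in 4s = 1111 1111 1111 1111 0000 0000 0000 0000 = 0xFFFF0000
Convert to decimal digit by digit (value = value*16 + digit):
  F -> 15
  15*16 + 15 (F) = 255
  255*16 + 15 (F) = 4095
  4095*16 + 15 (F) = 65535
  65535*16 + 0 = 1048560
  1048560*16 + 0 = 16776960
  16776960*16 + 0 = 268431360
  268431360*16 + 0 = 4294901760
Decimal = 4294901760

4294901760


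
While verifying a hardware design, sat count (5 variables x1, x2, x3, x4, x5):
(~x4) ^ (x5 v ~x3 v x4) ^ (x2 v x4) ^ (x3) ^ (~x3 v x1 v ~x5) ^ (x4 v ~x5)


CNF with 6 clauses over 5 vars (32 assignments).
An assignment satisfies CNF iff every clause has >=1 true literal.
Check each row (bits = x1,x2,x3,x4,x5; clause T/F shown):
  row 0 [00000]: clauses=TTFFTT -> 0
  row 1 [00001]: clauses=TTFFTF -> 0
  row 2 [00010]: clauses=FTTFTT -> 0
  row 3 [00011]: clauses=FTTFTT -> 0
  row 4 [00100]: clauses=TFFTTT -> 0
  row 5 [00101]: clauses=TTFTFF -> 0
  row 6 [00110]: clauses=FTTTTT -> 0
  row 7 [00111]: clauses=FTTTFT -> 0
  row 8 [01000]: clauses=TTTFTT -> 0
  row 9 [01001]: clauses=TTTFTF -> 0
  row 10 [01010]: clauses=FTTFTT -> 0
  row 11 [01011]: clauses=FTTFTT -> 0
  row 12 [01100]: clauses=TFTTTT -> 0
  row 13 [01101]: clauses=TTTTFF -> 0
  row 14 [01110]: clauses=FTTTTT -> 0
  row 15 [01111]: clauses=FTTTFT -> 0
  row 16 [10000]: clauses=TTFFTT -> 0
  row 17 [10001]: clauses=TTFFTF -> 0
  row 18 [10010]: clauses=FTTFTT -> 0
  row 19 [10011]: clauses=FTTFTT -> 0
  row 20 [10100]: clauses=TFFTTT -> 0
  row 21 [10101]: clauses=TTFTTF -> 0
  row 22 [10110]: clauses=FTTTTT -> 0
  row 23 [10111]: clauses=FTTTTT -> 0
  row 24 [11000]: clauses=TTTFTT -> 0
  row 25 [11001]: clauses=TTTFTF -> 0
  row 26 [11010]: clauses=FTTFTT -> 0
  row 27 [11011]: clauses=FTTFTT -> 0
  row 28 [11100]: clauses=TFTTTT -> 0
  row 29 [11101]: clauses=TTTTTF -> 0
  row 30 [11110]: clauses=FTTTTT -> 0
  row 31 [11111]: clauses=FTTTTT -> 0
Full result column, 8 rows per line (x1,x2 fixed per line; x3,x4,x5 runs 000..111 left to right):
  rows 0-7 [x1,x2=00]: 00000000  (ones: 0)
  rows 8-15 [x1,x2=01]: 00000000  (ones: 0)
  rows 16-23 [x1,x2=10]: 00000000  (ones: 0)
  rows 24-31 [x1,x2=11]: 00000000  (ones: 0)
Satisfying assignments = 0+0+0+0 = 0

0


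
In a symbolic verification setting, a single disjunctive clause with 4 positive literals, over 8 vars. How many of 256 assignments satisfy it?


Step 1: Total=2^8=256
Step 2: Unsat when all 4 false: 2^4=16
Step 3: Sat=256-16=240

240


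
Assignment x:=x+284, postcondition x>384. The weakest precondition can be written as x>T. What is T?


Formula: wp(x:=E, P) = P[E/x] (substitute E for x in postcondition)
Step 1: Postcondition: x>384
Step 2: Substitute x+284 for x: x+284>384
Step 3: Solve for x: x > 384-284 = 100

100


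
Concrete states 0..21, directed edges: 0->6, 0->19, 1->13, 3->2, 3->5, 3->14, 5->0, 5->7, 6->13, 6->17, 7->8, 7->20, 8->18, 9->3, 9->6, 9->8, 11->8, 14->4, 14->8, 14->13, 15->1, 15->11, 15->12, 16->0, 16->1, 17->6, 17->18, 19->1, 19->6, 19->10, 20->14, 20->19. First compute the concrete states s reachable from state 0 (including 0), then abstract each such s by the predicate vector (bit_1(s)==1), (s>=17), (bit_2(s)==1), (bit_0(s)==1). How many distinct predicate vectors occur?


BFS from 0:
Concrete reachable: {0, 1, 6, 10, 13, 17, 18, 19}
Abstract via predicates (bit_1(s)==1), (s>=17), (bit_2(s)==1), (bit_0(s)==1):
  (0,0,0,0) <- {0}
  (0,0,0,1) <- {1}
  (0,0,1,1) <- {13}
  (0,1,0,1) <- {17}
  (1,0,0,0) <- {10}
  (1,0,1,0) <- {6}
  (1,1,0,0) <- {18}
  (1,1,0,1) <- {19}
Distinct abstract states = 8

8


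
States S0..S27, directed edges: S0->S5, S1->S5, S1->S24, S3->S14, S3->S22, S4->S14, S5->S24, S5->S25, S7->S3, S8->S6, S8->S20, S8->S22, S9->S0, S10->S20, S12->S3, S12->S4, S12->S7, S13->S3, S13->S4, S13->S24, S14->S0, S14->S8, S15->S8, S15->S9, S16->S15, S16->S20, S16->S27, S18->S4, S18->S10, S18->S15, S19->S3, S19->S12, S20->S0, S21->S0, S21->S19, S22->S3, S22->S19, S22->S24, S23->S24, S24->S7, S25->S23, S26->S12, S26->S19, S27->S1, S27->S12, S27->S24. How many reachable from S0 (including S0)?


BFS from S0:
  layer 0: {S0}
  layer 1: {S5}
  layer 2: {S24, S25}
  layer 3: {S7, S23}
  layer 4: {S3}
  layer 5: {S14, S22}
  layer 6: {S8, S19}
  layer 7: {S6, S12, S20}
  layer 8: {S4}
Reachable set: {S0, S3, S4, S5, S6, S7, S8, S12, S14, S19, S20, S22, S23, S24, S25}
Count = 15

15


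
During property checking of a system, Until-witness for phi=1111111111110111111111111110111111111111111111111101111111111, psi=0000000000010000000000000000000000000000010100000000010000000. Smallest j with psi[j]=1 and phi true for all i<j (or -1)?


(phi U psi) at 0: need smallest j with psi[j]=1 and phi[i]=1 for all i in [0,j).
Scan from step 0:
  step 0: phi=1, psi=0 -> continue
  step 1: phi=1, psi=0 -> continue
  step 2: phi=1, psi=0 -> continue
  step 3: phi=1, psi=0 -> continue
  step 11: psi=1 and phi held for [0,11) -> witness found
Witness step = 11

11


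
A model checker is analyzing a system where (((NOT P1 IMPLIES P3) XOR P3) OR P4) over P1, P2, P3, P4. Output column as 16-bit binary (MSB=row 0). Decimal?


Formula: (((NOT P1 IMPLIES P3) XOR P3) OR P4) over P1, P2, P3, P4 (16 rows)
Evaluate each row (bits = P1,P2,P3,P4, MSB first):
  row 0 [0000]: (((NOT 0 IMPLIES 0) XOR 0) OR 0) -> 0
  row 1 [0001]: (((NOT 0 IMPLIES 0) XOR 0) OR 1) -> 1
  row 2 [0010]: (((NOT 0 IMPLIES 1) XOR 1) OR 0) -> 0
  row 3 [0011]: (((NOT 0 IMPLIES 1) XOR 1) OR 1) -> 1
  row 4 [0100]: (((NOT 0 IMPLIES 0) XOR 0) OR 0) -> 0
  row 5 [0101]: (((NOT 0 IMPLIES 0) XOR 0) OR 1) -> 1
  row 6 [0110]: (((NOT 0 IMPLIES 1) XOR 1) OR 0) -> 0
  row 7 [0111]: (((NOT 0 IMPLIES 1) XOR 1) OR 1) -> 1
  row 8 [1000]: (((NOT 1 IMPLIES 0) XOR 0) OR 0) -> 1
  row 9 [1001]: (((NOT 1 IMPLIES 0) XOR 0) OR 1) -> 1
  row 10 [1010]: (((NOT 1 IMPLIES 1) XOR 1) OR 0) -> 0
  row 11 [1011]: (((NOT 1 IMPLIES 1) XOR 1) OR 1) -> 1
  row 12 [1100]: (((NOT 1 IMPLIES 0) XOR 0) OR 0) -> 1
  row 13 [1101]: (((NOT 1 IMPLIES 0) XOR 0) OR 1) -> 1
  row 14 [1110]: (((NOT 1 IMPLIES 1) XOR 1) OR 0) -> 0
  row 15 [1111]: (((NOT 1 IMPLIES 1) XOR 1) OR 1) -> 1
Full result column, 4 rows per line (P1,P2 fixed per line; P3,P4 runs 00..11 left to right):
  rows 0-3 [P1,P2=00]: 0101  = hex 5
  rows 4-7 [P1,P2=01]: 0101  = hex 5
  rows 8-11 [P1,P2=10]: 1101  = hex D
  rows 12-15 [P1,P2=11]: 1101  = hex D
Output column (row 0 .. row 15) = 0101010111011101
Output column grouped in 4s = 0101 0101 1101 1101 = 0x55DD
Convert to decimal digit by digit (value = value*16 + digit):
  5 -> 5
  5*16 + 5 = 85
  85*16 + 13 (D) = 1373
  1373*16 + 13 (D) = 21981
Decimal = 21981

21981


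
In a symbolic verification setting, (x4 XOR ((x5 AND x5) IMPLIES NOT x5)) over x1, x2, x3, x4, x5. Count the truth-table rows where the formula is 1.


Formula: (x4 XOR ((x5 AND x5) IMPLIES NOT x5)) over 5 vars (32 rows)
Evaluate each row (x1, x2, x3, x4, x5 as bits, MSB first):
  row 0 [00000]: (0 XOR ((0 AND 0) IMPLIES NOT 0)) -> 1
  row 1 [00001]: (0 XOR ((1 AND 1) IMPLIES NOT 1)) -> 0
  row 2 [00010]: (1 XOR ((0 AND 0) IMPLIES NOT 0)) -> 0
  row 3 [00011]: (1 XOR ((1 AND 1) IMPLIES NOT 1)) -> 1
  row 4 [00100]: (0 XOR ((0 AND 0) IMPLIES NOT 0)) -> 1
  row 5 [00101]: (0 XOR ((1 AND 1) IMPLIES NOT 1)) -> 0
  row 6 [00110]: (1 XOR ((0 AND 0) IMPLIES NOT 0)) -> 0
  row 7 [00111]: (1 XOR ((1 AND 1) IMPLIES NOT 1)) -> 1
  row 8 [01000]: (0 XOR ((0 AND 0) IMPLIES NOT 0)) -> 1
  row 9 [01001]: (0 XOR ((1 AND 1) IMPLIES NOT 1)) -> 0
  row 10 [01010]: (1 XOR ((0 AND 0) IMPLIES NOT 0)) -> 0
  row 11 [01011]: (1 XOR ((1 AND 1) IMPLIES NOT 1)) -> 1
  row 12 [01100]: (0 XOR ((0 AND 0) IMPLIES NOT 0)) -> 1
  row 13 [01101]: (0 XOR ((1 AND 1) IMPLIES NOT 1)) -> 0
  row 14 [01110]: (1 XOR ((0 AND 0) IMPLIES NOT 0)) -> 0
  row 15 [01111]: (1 XOR ((1 AND 1) IMPLIES NOT 1)) -> 1
  row 16 [10000]: (0 XOR ((0 AND 0) IMPLIES NOT 0)) -> 1
  row 17 [10001]: (0 XOR ((1 AND 1) IMPLIES NOT 1)) -> 0
  row 18 [10010]: (1 XOR ((0 AND 0) IMPLIES NOT 0)) -> 0
  row 19 [10011]: (1 XOR ((1 AND 1) IMPLIES NOT 1)) -> 1
  row 20 [10100]: (0 XOR ((0 AND 0) IMPLIES NOT 0)) -> 1
  row 21 [10101]: (0 XOR ((1 AND 1) IMPLIES NOT 1)) -> 0
  row 22 [10110]: (1 XOR ((0 AND 0) IMPLIES NOT 0)) -> 0
  row 23 [10111]: (1 XOR ((1 AND 1) IMPLIES NOT 1)) -> 1
  row 24 [11000]: (0 XOR ((0 AND 0) IMPLIES NOT 0)) -> 1
  row 25 [11001]: (0 XOR ((1 AND 1) IMPLIES NOT 1)) -> 0
  row 26 [11010]: (1 XOR ((0 AND 0) IMPLIES NOT 0)) -> 0
  row 27 [11011]: (1 XOR ((1 AND 1) IMPLIES NOT 1)) -> 1
  row 28 [11100]: (0 XOR ((0 AND 0) IMPLIES NOT 0)) -> 1
  row 29 [11101]: (0 XOR ((1 AND 1) IMPLIES NOT 1)) -> 0
  row 30 [11110]: (1 XOR ((0 AND 0) IMPLIES NOT 0)) -> 0
  row 31 [11111]: (1 XOR ((1 AND 1) IMPLIES NOT 1)) -> 1
Full result column, 8 rows per line (x1,x2 fixed per line; x3,x4,x5 runs 000..111 left to right):
  rows 0-7 [x1,x2=00]: 10011001  (ones: 4)
  rows 8-15 [x1,x2=01]: 10011001  (ones: 4)
  rows 16-23 [x1,x2=10]: 10011001  (ones: 4)
  rows 24-31 [x1,x2=11]: 10011001  (ones: 4)
Count of 1-rows = 4+4+4+4 = 16

16


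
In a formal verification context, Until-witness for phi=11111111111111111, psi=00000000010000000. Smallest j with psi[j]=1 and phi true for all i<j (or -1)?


(phi U psi) at 0: need smallest j with psi[j]=1 and phi[i]=1 for all i in [0,j).
Scan from step 0:
  step 0: phi=1, psi=0 -> continue
  step 1: phi=1, psi=0 -> continue
  step 2: phi=1, psi=0 -> continue
  step 3: phi=1, psi=0 -> continue
  step 9: psi=1 and phi held for [0,9) -> witness found
Witness step = 9

9


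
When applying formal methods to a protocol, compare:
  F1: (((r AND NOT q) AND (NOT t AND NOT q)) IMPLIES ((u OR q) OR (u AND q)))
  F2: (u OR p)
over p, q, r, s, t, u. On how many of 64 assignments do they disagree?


F1 = (((r AND NOT q) AND (NOT t AND NOT q)) IMPLIES ((u OR q) OR (u AND q)))
F2 = (u OR p)
Evaluate both on each of 64 rows (bits = p,q,r,s,t,u):
  row 0 [000000]: F1=1 F2=0 (differ) -> 1
  row 1 [000001]: F1=1 F2=1 -> 0
  row 2 [000010]: F1=1 F2=0 (differ) -> 1
  row 3 [000011]: F1=1 F2=1 -> 0
  row 4 [000100]: F1=1 F2=0 (differ) -> 1
  (every remaining row is evaluated the same way; all 64 results are listed next)
Full result column, 8 rows per line (p,q,r fixed per line; s,t,u runs 000..111 left to right):
  rows 0-7 [p,q,r=000]: 10101010  (ones: 4)
  rows 8-15 [p,q,r=001]: 00100010  (ones: 2)
  rows 16-23 [p,q,r=010]: 10101010  (ones: 4)
  rows 24-31 [p,q,r=011]: 10101010  (ones: 4)
  rows 32-39 [p,q,r=100]: 00000000  (ones: 0)
  rows 40-47 [p,q,r=101]: 10001000  (ones: 2)
  rows 48-55 [p,q,r=110]: 00000000  (ones: 0)
  rows 56-63 [p,q,r=111]: 00000000  (ones: 0)
Disagreements = 4+2+4+4+0+2+0+0 = 16

16


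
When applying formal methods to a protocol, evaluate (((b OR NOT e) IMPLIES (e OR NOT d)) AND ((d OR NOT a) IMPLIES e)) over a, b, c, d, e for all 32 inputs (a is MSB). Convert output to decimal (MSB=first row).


Formula: (((b OR NOT e) IMPLIES (e OR NOT d)) AND ((d OR NOT a) IMPLIES e)) over a, b, c, d, e (32 rows)
Evaluate each row (bits = a,b,c,d,e, MSB first):
  row 0 [00000]: (((0 OR NOT 0) IMPLIES (0 OR NOT 0)) AND ((0 OR NOT 0) IMPLIES 0)) -> 0
  row 1 [00001]: (((0 OR NOT 1) IMPLIES (1 OR NOT 0)) AND ((0 OR NOT 0) IMPLIES 1)) -> 1
  row 2 [00010]: (((0 OR NOT 0) IMPLIES (0 OR NOT 1)) AND ((1 OR NOT 0) IMPLIES 0)) -> 0
  row 3 [00011]: (((0 OR NOT 1) IMPLIES (1 OR NOT 1)) AND ((1 OR NOT 0) IMPLIES 1)) -> 1
  row 4 [00100]: (((0 OR NOT 0) IMPLIES (0 OR NOT 0)) AND ((0 OR NOT 0) IMPLIES 0)) -> 0
  row 5 [00101]: (((0 OR NOT 1) IMPLIES (1 OR NOT 0)) AND ((0 OR NOT 0) IMPLIES 1)) -> 1
  row 6 [00110]: (((0 OR NOT 0) IMPLIES (0 OR NOT 1)) AND ((1 OR NOT 0) IMPLIES 0)) -> 0
  row 7 [00111]: (((0 OR NOT 1) IMPLIES (1 OR NOT 1)) AND ((1 OR NOT 0) IMPLIES 1)) -> 1
  row 8 [01000]: (((1 OR NOT 0) IMPLIES (0 OR NOT 0)) AND ((0 OR NOT 0) IMPLIES 0)) -> 0
  row 9 [01001]: (((1 OR NOT 1) IMPLIES (1 OR NOT 0)) AND ((0 OR NOT 0) IMPLIES 1)) -> 1
  row 10 [01010]: (((1 OR NOT 0) IMPLIES (0 OR NOT 1)) AND ((1 OR NOT 0) IMPLIES 0)) -> 0
  row 11 [01011]: (((1 OR NOT 1) IMPLIES (1 OR NOT 1)) AND ((1 OR NOT 0) IMPLIES 1)) -> 1
  row 12 [01100]: (((1 OR NOT 0) IMPLIES (0 OR NOT 0)) AND ((0 OR NOT 0) IMPLIES 0)) -> 0
  row 13 [01101]: (((1 OR NOT 1) IMPLIES (1 OR NOT 0)) AND ((0 OR NOT 0) IMPLIES 1)) -> 1
  row 14 [01110]: (((1 OR NOT 0) IMPLIES (0 OR NOT 1)) AND ((1 OR NOT 0) IMPLIES 0)) -> 0
  row 15 [01111]: (((1 OR NOT 1) IMPLIES (1 OR NOT 1)) AND ((1 OR NOT 0) IMPLIES 1)) -> 1
  row 16 [10000]: (((0 OR NOT 0) IMPLIES (0 OR NOT 0)) AND ((0 OR NOT 1) IMPLIES 0)) -> 1
  row 17 [10001]: (((0 OR NOT 1) IMPLIES (1 OR NOT 0)) AND ((0 OR NOT 1) IMPLIES 1)) -> 1
  row 18 [10010]: (((0 OR NOT 0) IMPLIES (0 OR NOT 1)) AND ((1 OR NOT 1) IMPLIES 0)) -> 0
  row 19 [10011]: (((0 OR NOT 1) IMPLIES (1 OR NOT 1)) AND ((1 OR NOT 1) IMPLIES 1)) -> 1
  row 20 [10100]: (((0 OR NOT 0) IMPLIES (0 OR NOT 0)) AND ((0 OR NOT 1) IMPLIES 0)) -> 1
  row 21 [10101]: (((0 OR NOT 1) IMPLIES (1 OR NOT 0)) AND ((0 OR NOT 1) IMPLIES 1)) -> 1
  row 22 [10110]: (((0 OR NOT 0) IMPLIES (0 OR NOT 1)) AND ((1 OR NOT 1) IMPLIES 0)) -> 0
  row 23 [10111]: (((0 OR NOT 1) IMPLIES (1 OR NOT 1)) AND ((1 OR NOT 1) IMPLIES 1)) -> 1
  row 24 [11000]: (((1 OR NOT 0) IMPLIES (0 OR NOT 0)) AND ((0 OR NOT 1) IMPLIES 0)) -> 1
  row 25 [11001]: (((1 OR NOT 1) IMPLIES (1 OR NOT 0)) AND ((0 OR NOT 1) IMPLIES 1)) -> 1
  row 26 [11010]: (((1 OR NOT 0) IMPLIES (0 OR NOT 1)) AND ((1 OR NOT 1) IMPLIES 0)) -> 0
  row 27 [11011]: (((1 OR NOT 1) IMPLIES (1 OR NOT 1)) AND ((1 OR NOT 1) IMPLIES 1)) -> 1
  row 28 [11100]: (((1 OR NOT 0) IMPLIES (0 OR NOT 0)) AND ((0 OR NOT 1) IMPLIES 0)) -> 1
  row 29 [11101]: (((1 OR NOT 1) IMPLIES (1 OR NOT 0)) AND ((0 OR NOT 1) IMPLIES 1)) -> 1
  row 30 [11110]: (((1 OR NOT 0) IMPLIES (0 OR NOT 1)) AND ((1 OR NOT 1) IMPLIES 0)) -> 0
  row 31 [11111]: (((1 OR NOT 1) IMPLIES (1 OR NOT 1)) AND ((1 OR NOT 1) IMPLIES 1)) -> 1
Full result column, 4 rows per line (a,b,c fixed per line; d,e runs 00..11 left to right):
  rows 0-3 [a,b,c=000]: 0101  = hex 5
  rows 4-7 [a,b,c=001]: 0101  = hex 5
  rows 8-11 [a,b,c=010]: 0101  = hex 5
  rows 12-15 [a,b,c=011]: 0101  = hex 5
  rows 16-19 [a,b,c=100]: 1101  = hex D
  rows 20-23 [a,b,c=101]: 1101  = hex D
  rows 24-27 [a,b,c=110]: 1101  = hex D
  rows 28-31 [a,b,c=111]: 1101  = hex D
Output column (row 0 .. row 31) = 01010101010101011101110111011101
Output column grouped in 4s = 0101 0101 0101 0101 1101 1101 1101 1101 = 0x5555DDDD
Convert to decimal digit by digit (value = value*16 + digit):
  5 -> 5
  5*16 + 5 = 85
  85*16 + 5 = 1365
  1365*16 + 5 = 21845
  21845*16 + 13 (D) = 349533
  349533*16 + 13 (D) = 5592541
  5592541*16 + 13 (D) = 89480669
  89480669*16 + 13 (D) = 1431690717
Decimal = 1431690717

1431690717


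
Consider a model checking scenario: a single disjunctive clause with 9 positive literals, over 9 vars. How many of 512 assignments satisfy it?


Step 1: Total=2^9=512
Step 2: Unsat when all 9 false: 2^0=1
Step 3: Sat=512-1=511

511


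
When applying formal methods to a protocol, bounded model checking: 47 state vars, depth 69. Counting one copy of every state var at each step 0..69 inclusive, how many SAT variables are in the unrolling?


BMC unrolls to depth k, creating one copy of each state var for steps 0..k.
Step count = 69 + 1 = 70 (steps 0 through 69)
Vars per step = 47
Total = 47 * 70 = 3290

3290


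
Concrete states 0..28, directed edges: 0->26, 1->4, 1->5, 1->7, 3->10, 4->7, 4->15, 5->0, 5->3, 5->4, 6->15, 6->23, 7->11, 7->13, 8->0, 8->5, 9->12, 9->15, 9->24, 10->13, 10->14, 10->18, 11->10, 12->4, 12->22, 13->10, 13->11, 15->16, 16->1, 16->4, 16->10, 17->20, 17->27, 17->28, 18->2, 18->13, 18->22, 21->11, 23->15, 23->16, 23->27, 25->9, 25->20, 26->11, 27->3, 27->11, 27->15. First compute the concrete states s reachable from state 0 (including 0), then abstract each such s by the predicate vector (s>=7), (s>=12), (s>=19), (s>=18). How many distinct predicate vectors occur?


BFS from 0:
Concrete reachable: {0, 2, 10, 11, 13, 14, 18, 22, 26}
Abstract via predicates (s>=7), (s>=12), (s>=19), (s>=18):
  (0,0,0,0) <- {0, 2}
  (1,0,0,0) <- {10, 11}
  (1,1,0,0) <- {13, 14}
  (1,1,0,1) <- {18}
  (1,1,1,1) <- {22, 26}
Distinct abstract states = 5

5


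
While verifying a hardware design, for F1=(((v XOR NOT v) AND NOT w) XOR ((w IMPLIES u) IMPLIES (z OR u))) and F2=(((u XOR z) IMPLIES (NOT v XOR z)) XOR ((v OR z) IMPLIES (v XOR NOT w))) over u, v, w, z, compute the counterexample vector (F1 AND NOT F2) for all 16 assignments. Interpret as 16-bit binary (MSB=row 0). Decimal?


F1 = (((v XOR NOT v) AND NOT w) XOR ((w IMPLIES u) IMPLIES (z OR u)))
F2 = (((u XOR z) IMPLIES (NOT v XOR z)) XOR ((v OR z) IMPLIES (v XOR NOT w)))
Counterexample to F1=>F2 is where F1=1 and F2=0.
Evaluate each row (bits = u,v,w,z, MSB first):
  row 0 [0000]: F1=1 F2=0 -> F1&~F2 -> 1
  row 1 [0001]: F1=0 F2=1 -> F1&~F2 -> 0
  row 2 [0010]: F1=1 F2=0 -> F1&~F2 -> 1
  row 3 [0011]: F1=1 F2=0 -> F1&~F2 -> 1
  row 4 [0100]: F1=1 F2=1 -> F1&~F2 -> 0
  row 5 [0101]: F1=0 F2=1 -> F1&~F2 -> 0
  row 6 [0110]: F1=1 F2=0 -> F1&~F2 -> 1
  row 7 [0111]: F1=1 F2=0 -> F1&~F2 -> 1
  row 8 [1000]: F1=0 F2=0 -> F1&~F2 -> 0
  row 9 [1001]: F1=0 F2=0 -> F1&~F2 -> 0
  row 10 [1010]: F1=1 F2=0 -> F1&~F2 -> 1
  row 11 [1011]: F1=1 F2=1 -> F1&~F2 -> 0
  row 12 [1100]: F1=0 F2=0 -> F1&~F2 -> 0
  row 13 [1101]: F1=0 F2=1 -> F1&~F2 -> 0
  row 14 [1110]: F1=1 F2=1 -> F1&~F2 -> 0
  row 15 [1111]: F1=1 F2=0 -> F1&~F2 -> 1
Full result column, 4 rows per line (u,v fixed per line; w,z runs 00..11 left to right):
  rows 0-3 [u,v=00]: 1011  = hex B
  rows 4-7 [u,v=01]: 0011  = hex 3
  rows 8-11 [u,v=10]: 0010  = hex 2
  rows 12-15 [u,v=11]: 0001  = hex 1
Counterexample vector (row 0 .. row 15) = 1011001100100001
Output column grouped in 4s = 1011 0011 0010 0001 = 0xB321
Convert to decimal digit by digit (value = value*16 + digit):
  B -> 11
  11*16 + 3 = 179
  179*16 + 2 = 2866
  2866*16 + 1 = 45857
Decimal = 45857

45857


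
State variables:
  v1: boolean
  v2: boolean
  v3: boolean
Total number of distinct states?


State space = product of domain sizes of all variables.
Domain sizes:
  v1 (boolean): 2
  v2 (boolean): 2
  v3 (boolean): 2
Product = 2 * 2 * 2 = 8

8


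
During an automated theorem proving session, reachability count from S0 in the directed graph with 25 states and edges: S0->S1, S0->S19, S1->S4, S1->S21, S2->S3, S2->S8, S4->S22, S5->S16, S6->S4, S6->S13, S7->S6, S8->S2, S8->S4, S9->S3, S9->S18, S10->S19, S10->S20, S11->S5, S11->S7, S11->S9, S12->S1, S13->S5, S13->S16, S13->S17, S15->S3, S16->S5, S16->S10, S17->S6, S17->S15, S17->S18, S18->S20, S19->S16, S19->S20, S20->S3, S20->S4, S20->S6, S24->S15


BFS from S0:
  layer 0: {S0}
  layer 1: {S1, S19}
  layer 2: {S4, S16, S20, S21}
  layer 3: {S3, S5, S6, S10, S22}
  layer 4: {S13}
  layer 5: {S17}
  layer 6: {S15, S18}
Reachable set: {S0, S1, S3, S4, S5, S6, S10, S13, S15, S16, S17, S18, S19, S20, S21, S22}
Count = 16

16


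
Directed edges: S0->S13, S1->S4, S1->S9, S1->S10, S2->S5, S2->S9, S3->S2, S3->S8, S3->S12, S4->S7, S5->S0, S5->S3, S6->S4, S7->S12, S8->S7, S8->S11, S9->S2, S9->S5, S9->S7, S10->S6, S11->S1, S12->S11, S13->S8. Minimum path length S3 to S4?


BFS layer-by-layer from S3:
  dist 0: {S3}
  dist 1: {S2, S8, S12}
  dist 2: {S5, S7, S9, S11}
  dist 3: {S0, S1}
  dist 4: {S4, S10, S13}
  -> S4 reached at distance 4
Shortest path length = 4

4


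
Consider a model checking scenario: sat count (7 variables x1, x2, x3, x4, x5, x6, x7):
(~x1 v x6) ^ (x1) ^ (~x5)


CNF with 3 clauses over 7 vars (128 assignments).
An assignment satisfies CNF iff every clause has >=1 true literal.
Check each row (bits = x1,x2,x3,x4,x5,x6,x7; clause T/F shown):
  row 0 [0000000]: clauses=TFT -> 0
  row 1 [0000001]: clauses=TFT -> 0
  row 2 [0000010]: clauses=TFT -> 0
  row 3 [0000011]: clauses=TFT -> 0
  row 4 [0000100]: clauses=TFF -> 0
  (every remaining row is evaluated the same way; all 128 results are listed next)
Full result column, 8 rows per line (x1,x2,x3,x4 fixed per line; x5,x6,x7 runs 000..111 left to right):
  rows 0-7 [x1,x2,x3,x4=0000]: 00000000  (ones: 0)
  rows 8-15 [x1,x2,x3,x4=0001]: 00000000  (ones: 0)
  rows 16-23 [x1,x2,x3,x4=0010]: 00000000  (ones: 0)
  rows 24-31 [x1,x2,x3,x4=0011]: 00000000  (ones: 0)
  rows 32-39 [x1,x2,x3,x4=0100]: 00000000  (ones: 0)
  rows 40-47 [x1,x2,x3,x4=0101]: 00000000  (ones: 0)
  rows 48-55 [x1,x2,x3,x4=0110]: 00000000  (ones: 0)
  rows 56-63 [x1,x2,x3,x4=0111]: 00000000  (ones: 0)
  rows 64-71 [x1,x2,x3,x4=1000]: 00110000  (ones: 2)
  rows 72-79 [x1,x2,x3,x4=1001]: 00110000  (ones: 2)
  rows 80-87 [x1,x2,x3,x4=1010]: 00110000  (ones: 2)
  rows 88-95 [x1,x2,x3,x4=1011]: 00110000  (ones: 2)
  rows 96-103 [x1,x2,x3,x4=1100]: 00110000  (ones: 2)
  rows 104-111 [x1,x2,x3,x4=1101]: 00110000  (ones: 2)
  rows 112-119 [x1,x2,x3,x4=1110]: 00110000  (ones: 2)
  rows 120-127 [x1,x2,x3,x4=1111]: 00110000  (ones: 2)
Satisfying assignments = 0+0+0+0+0+0+0+0+2+2+2+2+2+2+2+2 = 16

16


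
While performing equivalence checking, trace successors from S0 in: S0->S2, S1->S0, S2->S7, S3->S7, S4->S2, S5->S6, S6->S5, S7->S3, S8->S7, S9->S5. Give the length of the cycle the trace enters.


Trace from S0 until a state repeats:
  S0 -> S2 -> S7 -> S3 -> S7
S7 first seen at step 2, revisited at step 4.
Cycle length = 4 - 2 = 2

2


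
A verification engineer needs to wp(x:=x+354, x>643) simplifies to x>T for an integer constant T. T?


Formula: wp(x:=E, P) = P[E/x] (substitute E for x in postcondition)
Step 1: Postcondition: x>643
Step 2: Substitute x+354 for x: x+354>643
Step 3: Solve for x: x > 643-354 = 289

289


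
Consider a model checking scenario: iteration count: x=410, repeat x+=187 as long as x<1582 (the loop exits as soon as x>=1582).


Step 1: x goes from 410 toward 1582 by 187; the body runs while x<1582, so iterations = ceil((bound-start)/step)
Step 2: Distance=1172
Step 3: ceil(1172/187)=7

7


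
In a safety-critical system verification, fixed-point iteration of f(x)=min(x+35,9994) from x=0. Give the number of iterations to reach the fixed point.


Step 1: x=0, cap=9994, increment=35
Step 2: x grows by 35 each step until capped at 9994; fixed point is x=9994
Step 3: iterations = ceil(9994/35) = 286

286


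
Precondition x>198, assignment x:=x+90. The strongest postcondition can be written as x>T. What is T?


Formula: sp(P, x:=E) = exists old_x. (x = E[old_x/x]) AND P[old_x/x] (old_x is the value of x before the assignment; eliminate old_x by solving x = E[old_x/x] for old_x)
Step 1: Precondition P: x>198, i.e. old_x > 198
Step 2: Assignment gives x = old_x + 90, so old_x = x - 90
Step 3: Substitute into P: x - 90 > 198
Step 4: Simplify: x > 198+90 = 288

288


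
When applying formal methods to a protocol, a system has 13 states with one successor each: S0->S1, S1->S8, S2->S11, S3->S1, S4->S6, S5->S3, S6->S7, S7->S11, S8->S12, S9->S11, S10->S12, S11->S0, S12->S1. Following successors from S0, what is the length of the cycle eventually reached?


Trace from S0 until a state repeats:
  S0 -> S1 -> S8 -> S12 -> S1
S1 first seen at step 1, revisited at step 4.
Cycle length = 4 - 1 = 3

3


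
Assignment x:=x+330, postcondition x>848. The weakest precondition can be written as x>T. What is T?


Formula: wp(x:=E, P) = P[E/x] (substitute E for x in postcondition)
Step 1: Postcondition: x>848
Step 2: Substitute x+330 for x: x+330>848
Step 3: Solve for x: x > 848-330 = 518

518


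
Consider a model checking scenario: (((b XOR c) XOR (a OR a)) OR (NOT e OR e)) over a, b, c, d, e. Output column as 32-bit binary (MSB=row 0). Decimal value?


Formula: (((b XOR c) XOR (a OR a)) OR (NOT e OR e)) over a, b, c, d, e (32 rows)
Evaluate each row (bits = a,b,c,d,e, MSB first):
  row 0 [00000]: (((0 XOR 0) XOR (0 OR 0)) OR (NOT 0 OR 0)) -> 1
  row 1 [00001]: (((0 XOR 0) XOR (0 OR 0)) OR (NOT 1 OR 1)) -> 1
  row 2 [00010]: (((0 XOR 0) XOR (0 OR 0)) OR (NOT 0 OR 0)) -> 1
  row 3 [00011]: (((0 XOR 0) XOR (0 OR 0)) OR (NOT 1 OR 1)) -> 1
  row 4 [00100]: (((0 XOR 1) XOR (0 OR 0)) OR (NOT 0 OR 0)) -> 1
  row 5 [00101]: (((0 XOR 1) XOR (0 OR 0)) OR (NOT 1 OR 1)) -> 1
  row 6 [00110]: (((0 XOR 1) XOR (0 OR 0)) OR (NOT 0 OR 0)) -> 1
  row 7 [00111]: (((0 XOR 1) XOR (0 OR 0)) OR (NOT 1 OR 1)) -> 1
  row 8 [01000]: (((1 XOR 0) XOR (0 OR 0)) OR (NOT 0 OR 0)) -> 1
  row 9 [01001]: (((1 XOR 0) XOR (0 OR 0)) OR (NOT 1 OR 1)) -> 1
  row 10 [01010]: (((1 XOR 0) XOR (0 OR 0)) OR (NOT 0 OR 0)) -> 1
  row 11 [01011]: (((1 XOR 0) XOR (0 OR 0)) OR (NOT 1 OR 1)) -> 1
  row 12 [01100]: (((1 XOR 1) XOR (0 OR 0)) OR (NOT 0 OR 0)) -> 1
  row 13 [01101]: (((1 XOR 1) XOR (0 OR 0)) OR (NOT 1 OR 1)) -> 1
  row 14 [01110]: (((1 XOR 1) XOR (0 OR 0)) OR (NOT 0 OR 0)) -> 1
  row 15 [01111]: (((1 XOR 1) XOR (0 OR 0)) OR (NOT 1 OR 1)) -> 1
  row 16 [10000]: (((0 XOR 0) XOR (1 OR 1)) OR (NOT 0 OR 0)) -> 1
  row 17 [10001]: (((0 XOR 0) XOR (1 OR 1)) OR (NOT 1 OR 1)) -> 1
  row 18 [10010]: (((0 XOR 0) XOR (1 OR 1)) OR (NOT 0 OR 0)) -> 1
  row 19 [10011]: (((0 XOR 0) XOR (1 OR 1)) OR (NOT 1 OR 1)) -> 1
  row 20 [10100]: (((0 XOR 1) XOR (1 OR 1)) OR (NOT 0 OR 0)) -> 1
  row 21 [10101]: (((0 XOR 1) XOR (1 OR 1)) OR (NOT 1 OR 1)) -> 1
  row 22 [10110]: (((0 XOR 1) XOR (1 OR 1)) OR (NOT 0 OR 0)) -> 1
  row 23 [10111]: (((0 XOR 1) XOR (1 OR 1)) OR (NOT 1 OR 1)) -> 1
  row 24 [11000]: (((1 XOR 0) XOR (1 OR 1)) OR (NOT 0 OR 0)) -> 1
  row 25 [11001]: (((1 XOR 0) XOR (1 OR 1)) OR (NOT 1 OR 1)) -> 1
  row 26 [11010]: (((1 XOR 0) XOR (1 OR 1)) OR (NOT 0 OR 0)) -> 1
  row 27 [11011]: (((1 XOR 0) XOR (1 OR 1)) OR (NOT 1 OR 1)) -> 1
  row 28 [11100]: (((1 XOR 1) XOR (1 OR 1)) OR (NOT 0 OR 0)) -> 1
  row 29 [11101]: (((1 XOR 1) XOR (1 OR 1)) OR (NOT 1 OR 1)) -> 1
  row 30 [11110]: (((1 XOR 1) XOR (1 OR 1)) OR (NOT 0 OR 0)) -> 1
  row 31 [11111]: (((1 XOR 1) XOR (1 OR 1)) OR (NOT 1 OR 1)) -> 1
Full result column, 4 rows per line (a,b,c fixed per line; d,e runs 00..11 left to right):
  rows 0-3 [a,b,c=000]: 1111  = hex F
  rows 4-7 [a,b,c=001]: 1111  = hex F
  rows 8-11 [a,b,c=010]: 1111  = hex F
  rows 12-15 [a,b,c=011]: 1111  = hex F
  rows 16-19 [a,b,c=100]: 1111  = hex F
  rows 20-23 [a,b,c=101]: 1111  = hex F
  rows 24-27 [a,b,c=110]: 1111  = hex F
  rows 28-31 [a,b,c=111]: 1111  = hex F
Output column (row 0 .. row 31) = 11111111111111111111111111111111
Output column grouped in 4s = 1111 1111 1111 1111 1111 1111 1111 1111 = 0xFFFFFFFF
Convert to decimal digit by digit (value = value*16 + digit):
  F -> 15
  15*16 + 15 (F) = 255
  255*16 + 15 (F) = 4095
  4095*16 + 15 (F) = 65535
  65535*16 + 15 (F) = 1048575
  1048575*16 + 15 (F) = 16777215
  16777215*16 + 15 (F) = 268435455
  268435455*16 + 15 (F) = 4294967295
Decimal = 4294967295

4294967295
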